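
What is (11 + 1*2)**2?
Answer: 169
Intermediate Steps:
(11 + 1*2)**2 = (11 + 2)**2 = 13**2 = 169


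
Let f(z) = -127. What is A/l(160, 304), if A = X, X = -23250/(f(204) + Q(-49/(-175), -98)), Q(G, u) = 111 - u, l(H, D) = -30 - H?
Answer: 2325/1558 ≈ 1.4923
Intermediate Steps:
X = -11625/41 (X = -23250/(-127 + (111 - 1*(-98))) = -23250/(-127 + (111 + 98)) = -23250/(-127 + 209) = -23250/82 = -23250*1/82 = -11625/41 ≈ -283.54)
A = -11625/41 ≈ -283.54
A/l(160, 304) = -11625/(41*(-30 - 1*160)) = -11625/(41*(-30 - 160)) = -11625/41/(-190) = -11625/41*(-1/190) = 2325/1558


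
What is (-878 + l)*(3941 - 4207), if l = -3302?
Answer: 1111880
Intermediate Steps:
(-878 + l)*(3941 - 4207) = (-878 - 3302)*(3941 - 4207) = -4180*(-266) = 1111880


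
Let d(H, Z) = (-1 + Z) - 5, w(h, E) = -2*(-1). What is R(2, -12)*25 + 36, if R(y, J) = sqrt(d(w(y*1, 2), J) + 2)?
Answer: 36 + 100*I ≈ 36.0 + 100.0*I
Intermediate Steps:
w(h, E) = 2
d(H, Z) = -6 + Z
R(y, J) = sqrt(-4 + J) (R(y, J) = sqrt((-6 + J) + 2) = sqrt(-4 + J))
R(2, -12)*25 + 36 = sqrt(-4 - 12)*25 + 36 = sqrt(-16)*25 + 36 = (4*I)*25 + 36 = 100*I + 36 = 36 + 100*I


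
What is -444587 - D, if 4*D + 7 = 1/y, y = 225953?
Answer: -200910741987/451906 ≈ -4.4459e+5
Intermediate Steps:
D = -790835/451906 (D = -7/4 + (¼)/225953 = -7/4 + (¼)*(1/225953) = -7/4 + 1/903812 = -790835/451906 ≈ -1.7500)
-444587 - D = -444587 - 1*(-790835/451906) = -444587 + 790835/451906 = -200910741987/451906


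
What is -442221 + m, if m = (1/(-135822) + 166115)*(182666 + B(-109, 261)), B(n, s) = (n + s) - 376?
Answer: 686034898425526/22637 ≈ 3.0306e+10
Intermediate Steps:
B(n, s) = -376 + n + s
m = 686044908982303/22637 (m = (1/(-135822) + 166115)*(182666 + (-376 - 109 + 261)) = (-1/135822 + 166115)*(182666 - 224) = (22562071529/135822)*182442 = 686044908982303/22637 ≈ 3.0306e+10)
-442221 + m = -442221 + 686044908982303/22637 = 686034898425526/22637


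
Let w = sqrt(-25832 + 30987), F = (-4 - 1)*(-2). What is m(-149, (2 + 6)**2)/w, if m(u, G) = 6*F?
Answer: 12*sqrt(5155)/1031 ≈ 0.83567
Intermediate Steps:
F = 10 (F = -5*(-2) = 10)
w = sqrt(5155) ≈ 71.798
m(u, G) = 60 (m(u, G) = 6*10 = 60)
m(-149, (2 + 6)**2)/w = 60/(sqrt(5155)) = 60*(sqrt(5155)/5155) = 12*sqrt(5155)/1031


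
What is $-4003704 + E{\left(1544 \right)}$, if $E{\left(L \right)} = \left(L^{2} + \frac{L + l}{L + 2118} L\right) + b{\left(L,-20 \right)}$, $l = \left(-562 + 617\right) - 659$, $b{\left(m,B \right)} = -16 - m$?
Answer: $- \frac{2967925888}{1831} \approx -1.6209 \cdot 10^{6}$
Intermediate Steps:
$l = -604$ ($l = 55 - 659 = -604$)
$E{\left(L \right)} = -16 + L^{2} - L + \frac{L \left(-604 + L\right)}{2118 + L}$ ($E{\left(L \right)} = \left(L^{2} + \frac{L - 604}{L + 2118} L\right) - \left(16 + L\right) = \left(L^{2} + \frac{-604 + L}{2118 + L} L\right) - \left(16 + L\right) = \left(L^{2} + \frac{L \left(-604 + L\right)}{2118 + L}\right) - \left(16 + L\right) = -16 + L^{2} - L + \frac{L \left(-604 + L\right)}{2118 + L}$)
$-4003704 + E{\left(1544 \right)} = -4003704 + \frac{-33888 + 1544^{3} - 4227472 + 2118 \cdot 1544^{2}}{2118 + 1544} = -4003704 + \frac{-33888 + 3680797184 - 4227472 + 2118 \cdot 2383936}{3662} = -4003704 + \frac{-33888 + 3680797184 - 4227472 + 5049176448}{3662} = -4003704 + \frac{1}{3662} \cdot 8725712272 = -4003704 + \frac{4362856136}{1831} = - \frac{2967925888}{1831}$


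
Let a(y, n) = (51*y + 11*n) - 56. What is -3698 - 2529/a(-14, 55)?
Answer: -202547/55 ≈ -3682.7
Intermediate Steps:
a(y, n) = -56 + 11*n + 51*y (a(y, n) = (11*n + 51*y) - 56 = -56 + 11*n + 51*y)
-3698 - 2529/a(-14, 55) = -3698 - 2529/(-56 + 11*55 + 51*(-14)) = -3698 - 2529/(-56 + 605 - 714) = -3698 - 2529/(-165) = -3698 - 2529*(-1/165) = -3698 + 843/55 = -202547/55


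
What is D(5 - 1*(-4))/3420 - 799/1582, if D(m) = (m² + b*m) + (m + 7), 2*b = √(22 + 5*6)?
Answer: -1289563/2705220 + √13/380 ≈ -0.46721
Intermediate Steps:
b = √13 (b = √(22 + 5*6)/2 = √(22 + 30)/2 = √52/2 = (2*√13)/2 = √13 ≈ 3.6056)
D(m) = 7 + m + m² + m*√13 (D(m) = (m² + √13*m) + (m + 7) = (m² + m*√13) + (7 + m) = 7 + m + m² + m*√13)
D(5 - 1*(-4))/3420 - 799/1582 = (7 + (5 - 1*(-4)) + (5 - 1*(-4))² + (5 - 1*(-4))*√13)/3420 - 799/1582 = (7 + (5 + 4) + (5 + 4)² + (5 + 4)*√13)*(1/3420) - 799*1/1582 = (7 + 9 + 9² + 9*√13)*(1/3420) - 799/1582 = (7 + 9 + 81 + 9*√13)*(1/3420) - 799/1582 = (97 + 9*√13)*(1/3420) - 799/1582 = (97/3420 + √13/380) - 799/1582 = -1289563/2705220 + √13/380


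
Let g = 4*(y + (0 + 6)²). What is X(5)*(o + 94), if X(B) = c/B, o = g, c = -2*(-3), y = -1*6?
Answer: 1284/5 ≈ 256.80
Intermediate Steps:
y = -6
c = 6
g = 120 (g = 4*(-6 + (0 + 6)²) = 4*(-6 + 6²) = 4*(-6 + 36) = 4*30 = 120)
o = 120
X(B) = 6/B
X(5)*(o + 94) = (6/5)*(120 + 94) = (6*(⅕))*214 = (6/5)*214 = 1284/5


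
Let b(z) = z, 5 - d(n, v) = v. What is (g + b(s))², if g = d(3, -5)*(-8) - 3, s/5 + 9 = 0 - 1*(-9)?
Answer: 6889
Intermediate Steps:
d(n, v) = 5 - v
s = 0 (s = -45 + 5*(0 - 1*(-9)) = -45 + 5*(0 + 9) = -45 + 5*9 = -45 + 45 = 0)
g = -83 (g = (5 - 1*(-5))*(-8) - 3 = (5 + 5)*(-8) - 3 = 10*(-8) - 3 = -80 - 3 = -83)
(g + b(s))² = (-83 + 0)² = (-83)² = 6889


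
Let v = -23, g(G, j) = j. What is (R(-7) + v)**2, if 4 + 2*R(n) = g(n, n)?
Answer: 3249/4 ≈ 812.25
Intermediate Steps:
R(n) = -2 + n/2
(R(-7) + v)**2 = ((-2 + (1/2)*(-7)) - 23)**2 = ((-2 - 7/2) - 23)**2 = (-11/2 - 23)**2 = (-57/2)**2 = 3249/4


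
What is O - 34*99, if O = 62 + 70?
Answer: -3234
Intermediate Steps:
O = 132
O - 34*99 = 132 - 34*99 = 132 - 3366 = -3234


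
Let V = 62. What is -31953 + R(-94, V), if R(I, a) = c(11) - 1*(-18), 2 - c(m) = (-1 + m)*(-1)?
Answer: -31923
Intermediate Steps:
c(m) = 1 + m (c(m) = 2 - (-1 + m)*(-1) = 2 - (1 - m) = 2 + (-1 + m) = 1 + m)
R(I, a) = 30 (R(I, a) = (1 + 11) - 1*(-18) = 12 + 18 = 30)
-31953 + R(-94, V) = -31953 + 30 = -31923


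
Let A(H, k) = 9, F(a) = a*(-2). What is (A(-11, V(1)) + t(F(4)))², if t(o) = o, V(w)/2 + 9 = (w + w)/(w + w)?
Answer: 1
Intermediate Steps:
F(a) = -2*a
V(w) = -16 (V(w) = -18 + 2*((w + w)/(w + w)) = -18 + 2*((2*w)/((2*w))) = -18 + 2*((2*w)*(1/(2*w))) = -18 + 2*1 = -18 + 2 = -16)
(A(-11, V(1)) + t(F(4)))² = (9 - 2*4)² = (9 - 8)² = 1² = 1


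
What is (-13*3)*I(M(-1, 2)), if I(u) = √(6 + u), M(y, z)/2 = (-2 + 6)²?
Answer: -39*√38 ≈ -240.41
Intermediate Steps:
M(y, z) = 32 (M(y, z) = 2*(-2 + 6)² = 2*4² = 2*16 = 32)
(-13*3)*I(M(-1, 2)) = (-13*3)*√(6 + 32) = -39*√38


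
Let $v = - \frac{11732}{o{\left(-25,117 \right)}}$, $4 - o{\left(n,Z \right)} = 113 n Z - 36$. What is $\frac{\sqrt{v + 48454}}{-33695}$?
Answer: $- \frac{7 \sqrt{108055524206930}}{11138387675} \approx -0.0065328$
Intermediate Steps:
$o{\left(n,Z \right)} = 40 - 113 Z n$ ($o{\left(n,Z \right)} = 4 - \left(113 n Z - 36\right) = 4 - \left(113 Z n - 36\right) = 4 - \left(-36 + 113 Z n\right) = 40 - 113 Z n$)
$v = - \frac{11732}{330565}$ ($v = - \frac{11732}{40 - 13221 \left(-25\right)} = - \frac{11732}{40 + 330525} = - \frac{11732}{330565} \approx -0.035491$)
$\frac{\sqrt{v + 48454}}{-33695} = \frac{\sqrt{- \frac{11732}{330565} + 48454}}{-33695} = \sqrt{\frac{16017184778}{330565}} \left(- \frac{1}{33695}\right) = \frac{7 \sqrt{108055524206930}}{330565} \left(- \frac{1}{33695}\right) = - \frac{7 \sqrt{108055524206930}}{11138387675}$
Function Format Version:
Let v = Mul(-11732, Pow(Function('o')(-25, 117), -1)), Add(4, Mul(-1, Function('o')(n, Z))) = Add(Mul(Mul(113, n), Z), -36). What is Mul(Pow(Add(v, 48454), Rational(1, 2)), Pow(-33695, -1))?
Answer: Mul(Rational(-7, 11138387675), Pow(108055524206930, Rational(1, 2))) ≈ -0.0065328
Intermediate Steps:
Function('o')(n, Z) = Add(40, Mul(-113, Z, n)) (Function('o')(n, Z) = Add(4, Mul(-1, Add(Mul(Mul(113, n), Z), -36))) = Add(4, Mul(-1, Add(Mul(113, Z, n), -36))) = Add(4, Mul(-1, Add(-36, Mul(113, Z, n)))) = Add(4, Add(36, Mul(-113, Z, n))) = Add(40, Mul(-113, Z, n)))
v = Rational(-11732, 330565) (v = Mul(-11732, Pow(Add(40, Mul(-113, 117, -25)), -1)) = Mul(-11732, Pow(Add(40, 330525), -1)) = Mul(-11732, Pow(330565, -1)) = Mul(-11732, Rational(1, 330565)) = Rational(-11732, 330565) ≈ -0.035491)
Mul(Pow(Add(v, 48454), Rational(1, 2)), Pow(-33695, -1)) = Mul(Pow(Add(Rational(-11732, 330565), 48454), Rational(1, 2)), Pow(-33695, -1)) = Mul(Pow(Rational(16017184778, 330565), Rational(1, 2)), Rational(-1, 33695)) = Mul(Mul(Rational(7, 330565), Pow(108055524206930, Rational(1, 2))), Rational(-1, 33695)) = Mul(Rational(-7, 11138387675), Pow(108055524206930, Rational(1, 2)))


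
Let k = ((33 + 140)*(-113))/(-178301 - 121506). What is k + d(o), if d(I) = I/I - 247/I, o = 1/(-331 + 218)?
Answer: 8368232533/299807 ≈ 27912.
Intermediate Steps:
o = -1/113 (o = 1/(-113) = -1/113 ≈ -0.0088496)
d(I) = 1 - 247/I
k = 19549/299807 (k = (173*(-113))/(-299807) = -19549*(-1/299807) = 19549/299807 ≈ 0.065205)
k + d(o) = 19549/299807 + (-247 - 1/113)/(-1/113) = 19549/299807 - 113*(-27912/113) = 19549/299807 + 27912 = 8368232533/299807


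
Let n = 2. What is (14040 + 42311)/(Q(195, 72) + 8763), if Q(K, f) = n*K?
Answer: 56351/9153 ≈ 6.1566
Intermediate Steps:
Q(K, f) = 2*K
(14040 + 42311)/(Q(195, 72) + 8763) = (14040 + 42311)/(2*195 + 8763) = 56351/(390 + 8763) = 56351/9153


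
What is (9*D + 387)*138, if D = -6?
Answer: 45954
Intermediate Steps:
(9*D + 387)*138 = (9*(-6) + 387)*138 = (-54 + 387)*138 = 333*138 = 45954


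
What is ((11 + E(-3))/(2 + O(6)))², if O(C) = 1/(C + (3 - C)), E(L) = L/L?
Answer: 1296/49 ≈ 26.449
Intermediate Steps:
E(L) = 1
O(C) = ⅓ (O(C) = 1/3 = ⅓)
((11 + E(-3))/(2 + O(6)))² = ((11 + 1)/(2 + ⅓))² = (12/(7/3))² = (12*(3/7))² = (36/7)² = 1296/49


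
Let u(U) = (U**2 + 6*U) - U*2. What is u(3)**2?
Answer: 441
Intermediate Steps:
u(U) = U**2 + 4*U (u(U) = (U**2 + 6*U) - 2*U = U**2 + 4*U)
u(3)**2 = (3*(4 + 3))**2 = (3*7)**2 = 21**2 = 441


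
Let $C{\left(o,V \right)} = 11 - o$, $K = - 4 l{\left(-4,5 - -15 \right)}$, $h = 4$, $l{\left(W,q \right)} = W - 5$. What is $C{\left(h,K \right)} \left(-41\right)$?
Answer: $-287$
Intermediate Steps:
$l{\left(W,q \right)} = -5 + W$
$K = 36$ ($K = - 4 \left(-5 - 4\right) = \left(-4\right) \left(-9\right) = 36$)
$C{\left(h,K \right)} \left(-41\right) = \left(11 - 4\right) \left(-41\right) = 7 \left(-41\right) = -287$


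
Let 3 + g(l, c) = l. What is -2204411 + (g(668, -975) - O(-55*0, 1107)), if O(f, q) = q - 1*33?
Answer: -2204820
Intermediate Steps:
g(l, c) = -3 + l
O(f, q) = -33 + q (O(f, q) = q - 33 = -33 + q)
-2204411 + (g(668, -975) - O(-55*0, 1107)) = -2204411 + ((-3 + 668) - (-33 + 1107)) = -2204411 + (665 - 1*1074) = -2204411 + (665 - 1074) = -2204411 - 409 = -2204820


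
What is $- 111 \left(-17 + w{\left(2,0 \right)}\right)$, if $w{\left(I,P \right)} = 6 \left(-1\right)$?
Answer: $2553$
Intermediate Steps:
$w{\left(I,P \right)} = -6$
$- 111 \left(-17 + w{\left(2,0 \right)}\right) = - 111 \left(-17 - 6\right) = \left(-111\right) \left(-23\right) = 2553$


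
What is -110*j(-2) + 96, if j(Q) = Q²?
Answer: -344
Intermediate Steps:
-110*j(-2) + 96 = -110*(-2)² + 96 = -110*4 + 96 = -440 + 96 = -344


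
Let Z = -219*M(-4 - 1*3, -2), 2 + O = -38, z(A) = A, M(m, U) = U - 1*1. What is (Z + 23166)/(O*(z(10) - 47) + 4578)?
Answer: 23823/6058 ≈ 3.9325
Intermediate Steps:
M(m, U) = -1 + U (M(m, U) = U - 1 = -1 + U)
O = -40 (O = -2 - 38 = -40)
Z = 657 (Z = -219*(-1 - 2) = -219*(-3) = 657)
(Z + 23166)/(O*(z(10) - 47) + 4578) = (657 + 23166)/(-40*(10 - 47) + 4578) = 23823/(-40*(-37) + 4578) = 23823/(1480 + 4578) = 23823/6058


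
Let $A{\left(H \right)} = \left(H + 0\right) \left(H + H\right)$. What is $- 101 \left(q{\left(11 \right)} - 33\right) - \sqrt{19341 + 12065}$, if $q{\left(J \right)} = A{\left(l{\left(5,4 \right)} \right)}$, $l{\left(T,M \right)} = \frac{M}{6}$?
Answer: $\frac{29189}{9} - \sqrt{31406} \approx 3066.0$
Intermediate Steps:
$l{\left(T,M \right)} = \frac{M}{6}$ ($l{\left(T,M \right)} = M \frac{1}{6} = \frac{M}{6}$)
$A{\left(H \right)} = 2 H^{2}$ ($A{\left(H \right)} = H 2 H = 2 H^{2}$)
$q{\left(J \right)} = \frac{8}{9}$ ($q{\left(J \right)} = 2 \left(\frac{1}{6} \cdot 4\right)^{2} = 2 \left(\frac{2}{3}\right)^{2} = 2 \cdot \frac{4}{9} = \frac{8}{9}$)
$- 101 \left(q{\left(11 \right)} - 33\right) - \sqrt{19341 + 12065} = - 101 \left(\frac{8}{9} - 33\right) - \sqrt{19341 + 12065} = \left(-101\right) \left(- \frac{289}{9}\right) - \sqrt{31406} = \frac{29189}{9} - \sqrt{31406}$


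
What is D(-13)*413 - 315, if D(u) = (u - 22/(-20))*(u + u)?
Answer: 637336/5 ≈ 1.2747e+5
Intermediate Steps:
D(u) = 2*u*(11/10 + u) (D(u) = (u - 22*(-1/20))*(2*u) = (u + 11/10)*(2*u) = (11/10 + u)*(2*u) = 2*u*(11/10 + u))
D(-13)*413 - 315 = ((⅕)*(-13)*(11 + 10*(-13)))*413 - 315 = ((⅕)*(-13)*(11 - 130))*413 - 315 = ((⅕)*(-13)*(-119))*413 - 315 = (1547/5)*413 - 315 = 638911/5 - 315 = 637336/5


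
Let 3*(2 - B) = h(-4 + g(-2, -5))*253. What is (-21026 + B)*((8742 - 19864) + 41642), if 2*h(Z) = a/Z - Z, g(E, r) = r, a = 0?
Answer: -653234820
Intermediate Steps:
h(Z) = -Z/2 (h(Z) = (0/Z - Z)/2 = (0 - Z)/2 = (-Z)/2 = -Z/2)
B = -755/2 (B = 2 - (-(-4 - 5)/2)*253/3 = 2 - (-½*(-9))*253/3 = 2 - 3*253/2 = 2 - ⅓*2277/2 = 2 - 759/2 = -755/2 ≈ -377.50)
(-21026 + B)*((8742 - 19864) + 41642) = (-21026 - 755/2)*((8742 - 19864) + 41642) = -42807*(-11122 + 41642)/2 = -42807/2*30520 = -653234820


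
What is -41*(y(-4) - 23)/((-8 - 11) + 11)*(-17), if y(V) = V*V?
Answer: 4879/8 ≈ 609.88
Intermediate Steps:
y(V) = V²
-41*(y(-4) - 23)/((-8 - 11) + 11)*(-17) = -41*((-4)² - 23)/((-8 - 11) + 11)*(-17) = -41*(16 - 23)/(-19 + 11)*(-17) = -(-287)/(-8)*(-17) = -(-287)*(-1)/8*(-17) = -41*7/8*(-17) = -287/8*(-17) = 4879/8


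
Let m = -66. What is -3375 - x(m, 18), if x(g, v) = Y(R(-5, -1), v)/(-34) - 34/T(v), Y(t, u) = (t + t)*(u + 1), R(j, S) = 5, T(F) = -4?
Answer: -114849/34 ≈ -3377.9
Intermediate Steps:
Y(t, u) = 2*t*(1 + u) (Y(t, u) = (2*t)*(1 + u) = 2*t*(1 + u))
x(g, v) = 279/34 - 5*v/17 (x(g, v) = (2*5*(1 + v))/(-34) - 34/(-4) = (10 + 10*v)*(-1/34) - 34*(-¼) = (-5/17 - 5*v/17) + 17/2 = 279/34 - 5*v/17)
-3375 - x(m, 18) = -3375 - (279/34 - 5/17*18) = -3375 - (279/34 - 90/17) = -3375 - 1*99/34 = -3375 - 99/34 = -114849/34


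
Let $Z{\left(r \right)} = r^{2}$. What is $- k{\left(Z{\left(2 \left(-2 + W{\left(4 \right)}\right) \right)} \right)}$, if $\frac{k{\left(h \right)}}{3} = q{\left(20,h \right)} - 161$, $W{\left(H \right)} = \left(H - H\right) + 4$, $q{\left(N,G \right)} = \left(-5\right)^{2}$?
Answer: $408$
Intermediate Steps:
$q{\left(N,G \right)} = 25$
$W{\left(H \right)} = 4$ ($W{\left(H \right)} = 0 + 4 = 4$)
$k{\left(h \right)} = -408$ ($k{\left(h \right)} = 3 \left(25 - 161\right) = 3 \left(-136\right) = -408$)
$- k{\left(Z{\left(2 \left(-2 + W{\left(4 \right)}\right) \right)} \right)} = \left(-1\right) \left(-408\right) = 408$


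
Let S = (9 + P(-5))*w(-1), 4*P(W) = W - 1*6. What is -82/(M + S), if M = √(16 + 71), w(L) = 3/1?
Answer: -8200/1411 + 1312*√87/4233 ≈ -2.9205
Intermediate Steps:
P(W) = -3/2 + W/4 (P(W) = (W - 1*6)/4 = (W - 6)/4 = (-6 + W)/4 = -3/2 + W/4)
w(L) = 3 (w(L) = 3*1 = 3)
S = 75/4 (S = (9 + (-3/2 + (¼)*(-5)))*3 = (9 + (-3/2 - 5/4))*3 = (9 - 11/4)*3 = (25/4)*3 = 75/4 ≈ 18.750)
M = √87 ≈ 9.3274
-82/(M + S) = -82/(√87 + 75/4) = -82/(75/4 + √87)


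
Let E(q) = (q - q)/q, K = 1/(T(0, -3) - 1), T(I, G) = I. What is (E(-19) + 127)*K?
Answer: -127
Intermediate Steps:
K = -1 (K = 1/(0 - 1) = 1/(-1) = -1)
E(q) = 0 (E(q) = 0/q = 0)
(E(-19) + 127)*K = (0 + 127)*(-1) = 127*(-1) = -127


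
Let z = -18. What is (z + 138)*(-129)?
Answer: -15480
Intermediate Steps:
(z + 138)*(-129) = (-18 + 138)*(-129) = 120*(-129) = -15480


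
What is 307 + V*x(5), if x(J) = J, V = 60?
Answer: 607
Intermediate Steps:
307 + V*x(5) = 307 + 60*5 = 307 + 300 = 607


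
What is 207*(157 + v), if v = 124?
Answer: 58167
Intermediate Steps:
207*(157 + v) = 207*(157 + 124) = 207*281 = 58167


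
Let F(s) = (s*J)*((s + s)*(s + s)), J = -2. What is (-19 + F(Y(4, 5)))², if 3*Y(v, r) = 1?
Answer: 271441/729 ≈ 372.35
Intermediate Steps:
Y(v, r) = ⅓ (Y(v, r) = (⅓)*1 = ⅓)
F(s) = -8*s³ (F(s) = (s*(-2))*((s + s)*(s + s)) = (-2*s)*((2*s)*(2*s)) = (-2*s)*(4*s²) = -8*s³)
(-19 + F(Y(4, 5)))² = (-19 - 8*(⅓)³)² = (-19 - 8*1/27)² = (-19 - 8/27)² = (-521/27)² = 271441/729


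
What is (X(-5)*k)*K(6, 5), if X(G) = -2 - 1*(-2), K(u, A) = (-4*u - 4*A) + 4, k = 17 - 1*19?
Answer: 0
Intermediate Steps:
k = -2 (k = 17 - 19 = -2)
K(u, A) = 4 - 4*A - 4*u (K(u, A) = (-4*A - 4*u) + 4 = 4 - 4*A - 4*u)
X(G) = 0 (X(G) = -2 + 2 = 0)
(X(-5)*k)*K(6, 5) = (0*(-2))*(4 - 4*5 - 4*6) = 0*(4 - 20 - 24) = 0*(-40) = 0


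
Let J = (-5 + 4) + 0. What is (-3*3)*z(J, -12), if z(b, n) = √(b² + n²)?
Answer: -9*√145 ≈ -108.37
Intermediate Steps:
J = -1 (J = -1 + 0 = -1)
(-3*3)*z(J, -12) = (-3*3)*√((-1)² + (-12)²) = -9*√(1 + 144) = -9*√145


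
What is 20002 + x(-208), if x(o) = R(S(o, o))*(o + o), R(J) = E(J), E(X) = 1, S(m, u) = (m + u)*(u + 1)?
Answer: 19586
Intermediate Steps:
S(m, u) = (1 + u)*(m + u) (S(m, u) = (m + u)*(1 + u) = (1 + u)*(m + u))
R(J) = 1
x(o) = 2*o (x(o) = 1*(o + o) = 1*(2*o) = 2*o)
20002 + x(-208) = 20002 + 2*(-208) = 20002 - 416 = 19586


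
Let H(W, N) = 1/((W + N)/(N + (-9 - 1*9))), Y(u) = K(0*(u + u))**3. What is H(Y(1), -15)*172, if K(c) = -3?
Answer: 946/7 ≈ 135.14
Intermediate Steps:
Y(u) = -27 (Y(u) = (-3)**3 = -27)
H(W, N) = (-18 + N)/(N + W) (H(W, N) = 1/((N + W)/(N + (-9 - 9))) = 1/((N + W)/(N - 18)) = 1/((N + W)/(-18 + N)) = (-18 + N)/(N + W))
H(Y(1), -15)*172 = ((-18 - 15)/(-15 - 27))*172 = (-33/(-42))*172 = -1/42*(-33)*172 = (11/14)*172 = 946/7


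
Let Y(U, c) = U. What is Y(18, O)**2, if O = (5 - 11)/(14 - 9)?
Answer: 324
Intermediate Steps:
O = -6/5 ≈ -1.2000
Y(18, O)**2 = 18**2 = 324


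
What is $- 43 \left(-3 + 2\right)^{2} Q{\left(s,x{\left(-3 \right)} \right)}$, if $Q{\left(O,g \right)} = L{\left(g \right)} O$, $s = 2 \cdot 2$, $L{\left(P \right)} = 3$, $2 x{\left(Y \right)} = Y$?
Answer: $-516$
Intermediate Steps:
$x{\left(Y \right)} = \frac{Y}{2}$
$s = 4$
$Q{\left(O,g \right)} = 3 O$
$- 43 \left(-3 + 2\right)^{2} Q{\left(s,x{\left(-3 \right)} \right)} = - 43 \left(-3 + 2\right)^{2} \cdot 3 \cdot 4 = - 43 \left(-1\right)^{2} \cdot 12 = \left(-43\right) 1 \cdot 12 = \left(-43\right) 12 = -516$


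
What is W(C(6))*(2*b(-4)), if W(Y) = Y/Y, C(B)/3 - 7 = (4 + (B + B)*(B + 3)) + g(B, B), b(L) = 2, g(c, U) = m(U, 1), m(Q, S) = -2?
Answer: 4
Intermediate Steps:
g(c, U) = -2
C(B) = 27 + 6*B*(3 + B) (C(B) = 21 + 3*((4 + (B + B)*(B + 3)) - 2) = 21 + 3*((4 + (2*B)*(3 + B)) - 2) = 21 + 3*((4 + 2*B*(3 + B)) - 2) = 21 + 3*(2 + 2*B*(3 + B)) = 21 + (6 + 6*B*(3 + B)) = 27 + 6*B*(3 + B))
W(Y) = 1
W(C(6))*(2*b(-4)) = 1*(2*2) = 1*4 = 4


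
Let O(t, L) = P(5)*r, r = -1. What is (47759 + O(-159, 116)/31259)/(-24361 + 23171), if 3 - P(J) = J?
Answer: -1492898583/37198210 ≈ -40.134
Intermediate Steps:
P(J) = 3 - J
O(t, L) = 2 (O(t, L) = (3 - 1*5)*(-1) = (3 - 5)*(-1) = -2*(-1) = 2)
(47759 + O(-159, 116)/31259)/(-24361 + 23171) = (47759 + 2/31259)/(-24361 + 23171) = (47759 + 2*(1/31259))/(-1190) = (47759 + 2/31259)*(-1/1190) = (1492898583/31259)*(-1/1190) = -1492898583/37198210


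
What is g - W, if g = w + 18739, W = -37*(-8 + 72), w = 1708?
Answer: 22815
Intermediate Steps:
W = -2368 (W = -37*64 = -2368)
g = 20447 (g = 1708 + 18739 = 20447)
g - W = 20447 - 1*(-2368) = 20447 + 2368 = 22815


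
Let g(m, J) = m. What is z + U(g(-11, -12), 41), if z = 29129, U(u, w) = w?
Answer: 29170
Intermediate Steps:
z + U(g(-11, -12), 41) = 29129 + 41 = 29170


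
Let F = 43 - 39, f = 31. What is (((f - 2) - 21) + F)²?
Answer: 144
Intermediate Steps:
F = 4
(((f - 2) - 21) + F)² = (((31 - 2) - 21) + 4)² = ((29 - 21) + 4)² = (8 + 4)² = 12² = 144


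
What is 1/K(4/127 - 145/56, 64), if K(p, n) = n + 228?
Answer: 1/292 ≈ 0.0034247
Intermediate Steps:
K(p, n) = 228 + n
1/K(4/127 - 145/56, 64) = 1/(228 + 64) = 1/292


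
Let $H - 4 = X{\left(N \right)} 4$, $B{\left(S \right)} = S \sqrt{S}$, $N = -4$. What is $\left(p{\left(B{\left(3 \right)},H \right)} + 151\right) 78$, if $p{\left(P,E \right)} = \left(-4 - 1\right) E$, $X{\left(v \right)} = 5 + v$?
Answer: $8658$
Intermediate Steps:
$B{\left(S \right)} = S^{\frac{3}{2}}$
$H = 8$ ($H = 4 + \left(5 - 4\right) 4 = 4 + 1 \cdot 4 = 4 + 4 = 8$)
$p{\left(P,E \right)} = - 5 E$
$\left(p{\left(B{\left(3 \right)},H \right)} + 151\right) 78 = \left(\left(-5\right) 8 + 151\right) 78 = \left(-40 + 151\right) 78 = 111 \cdot 78 = 8658$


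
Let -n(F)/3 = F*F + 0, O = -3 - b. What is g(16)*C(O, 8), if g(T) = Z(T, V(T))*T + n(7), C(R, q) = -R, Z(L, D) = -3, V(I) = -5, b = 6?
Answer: -1755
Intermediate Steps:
O = -9 (O = -3 - 1*6 = -3 - 6 = -9)
n(F) = -3*F² (n(F) = -3*(F*F + 0) = -3*(F² + 0) = -3*F²)
g(T) = -147 - 3*T (g(T) = -3*T - 3*7² = -3*T - 3*49 = -3*T - 147 = -147 - 3*T)
g(16)*C(O, 8) = (-147 - 3*16)*(-1*(-9)) = (-147 - 48)*9 = -195*9 = -1755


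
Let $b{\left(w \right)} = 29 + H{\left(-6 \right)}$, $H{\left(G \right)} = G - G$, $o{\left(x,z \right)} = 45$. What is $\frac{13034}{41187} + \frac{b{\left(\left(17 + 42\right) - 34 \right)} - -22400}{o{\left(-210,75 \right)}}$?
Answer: $\frac{308123251}{617805} \approx 498.74$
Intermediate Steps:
$H{\left(G \right)} = 0$
$b{\left(w \right)} = 29$ ($b{\left(w \right)} = 29 + 0 = 29$)
$\frac{13034}{41187} + \frac{b{\left(\left(17 + 42\right) - 34 \right)} - -22400}{o{\left(-210,75 \right)}} = \frac{13034}{41187} + \frac{29 - -22400}{45} = 13034 \cdot \frac{1}{41187} + \left(29 + 22400\right) \frac{1}{45} = \frac{13034}{41187} + 22429 \cdot \frac{1}{45} = \frac{13034}{41187} + \frac{22429}{45} = \frac{308123251}{617805}$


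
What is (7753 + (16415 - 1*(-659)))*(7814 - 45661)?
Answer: -939627469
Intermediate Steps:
(7753 + (16415 - 1*(-659)))*(7814 - 45661) = (7753 + (16415 + 659))*(-37847) = (7753 + 17074)*(-37847) = 24827*(-37847) = -939627469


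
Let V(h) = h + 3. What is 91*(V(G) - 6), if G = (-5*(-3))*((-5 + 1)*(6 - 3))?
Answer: -16653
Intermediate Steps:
G = -180 (G = 15*(-4*3) = 15*(-12) = -180)
V(h) = 3 + h
91*(V(G) - 6) = 91*((3 - 180) - 6) = 91*(-177 - 6) = 91*(-183) = -16653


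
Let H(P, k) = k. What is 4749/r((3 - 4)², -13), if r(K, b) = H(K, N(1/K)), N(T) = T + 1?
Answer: 4749/2 ≈ 2374.5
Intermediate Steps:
N(T) = 1 + T
r(K, b) = 1 + 1/K
4749/r((3 - 4)², -13) = 4749/(((1 + (3 - 4)²)/((3 - 4)²))) = 4749/(((1 + (-1)²)/((-1)²))) = 4749/(((1 + 1)/1)) = 4749/((1*2)) = 4749/2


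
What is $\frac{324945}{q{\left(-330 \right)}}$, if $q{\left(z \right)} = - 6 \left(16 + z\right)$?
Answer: $\frac{108315}{628} \approx 172.48$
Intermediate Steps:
$q{\left(z \right)} = -96 - 6 z$
$\frac{324945}{q{\left(-330 \right)}} = \frac{324945}{-96 - -1980} = \frac{324945}{-96 + 1980} = \frac{324945}{1884} = 324945 \cdot \frac{1}{1884} = \frac{108315}{628}$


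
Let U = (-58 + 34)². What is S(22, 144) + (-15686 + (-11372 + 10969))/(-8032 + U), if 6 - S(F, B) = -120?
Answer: 955545/7456 ≈ 128.16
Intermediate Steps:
S(F, B) = 126 (S(F, B) = 6 - 1*(-120) = 6 + 120 = 126)
U = 576 (U = (-24)² = 576)
S(22, 144) + (-15686 + (-11372 + 10969))/(-8032 + U) = 126 + (-15686 + (-11372 + 10969))/(-8032 + 576) = 126 + (-15686 - 403)/(-7456) = 126 - 16089*(-1/7456) = 126 + 16089/7456 = 955545/7456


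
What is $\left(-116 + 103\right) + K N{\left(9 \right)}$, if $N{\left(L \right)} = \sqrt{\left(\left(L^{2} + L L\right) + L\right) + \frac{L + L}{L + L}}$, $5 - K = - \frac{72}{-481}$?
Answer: $-13 + \frac{4666 \sqrt{43}}{481} \approx 50.611$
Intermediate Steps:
$K = \frac{2333}{481}$ ($K = 5 - - \frac{72}{-481} = 5 - \left(-72\right) \left(- \frac{1}{481}\right) = 5 - \frac{72}{481} = \frac{2333}{481} \approx 4.8503$)
$N{\left(L \right)} = \sqrt{1 + L + 2 L^{2}}$ ($N{\left(L \right)} = \sqrt{\left(\left(L^{2} + L^{2}\right) + L\right) + \frac{2 L}{2 L}} = \sqrt{\left(2 L^{2} + L\right) + 2 L \frac{1}{2 L}} = \sqrt{\left(L + 2 L^{2}\right) + 1} = \sqrt{1 + L + 2 L^{2}}$)
$\left(-116 + 103\right) + K N{\left(9 \right)} = \left(-116 + 103\right) + \frac{2333 \sqrt{1 + 9 + 2 \cdot 9^{2}}}{481} = -13 + \frac{2333 \sqrt{1 + 9 + 2 \cdot 81}}{481} = -13 + \frac{2333 \sqrt{1 + 9 + 162}}{481} = -13 + \frac{2333 \sqrt{172}}{481} = -13 + \frac{2333 \cdot 2 \sqrt{43}}{481} = -13 + \frac{4666 \sqrt{43}}{481}$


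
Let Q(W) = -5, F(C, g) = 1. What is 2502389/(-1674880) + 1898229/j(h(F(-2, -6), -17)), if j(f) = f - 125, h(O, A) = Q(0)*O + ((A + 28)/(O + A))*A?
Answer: -16957876540899/1056849280 ≈ -16046.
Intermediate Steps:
h(O, A) = -5*O + A*(28 + A)/(A + O) (h(O, A) = -5*O + ((A + 28)/(O + A))*A = -5*O + ((28 + A)/(A + O))*A = -5*O + A*(28 + A)/(A + O))
j(f) = -125 + f
2502389/(-1674880) + 1898229/j(h(F(-2, -6), -17)) = 2502389/(-1674880) + 1898229/(-125 + ((-17)² - 5*1² + 28*(-17) - 5*(-17)*1)/(-17 + 1)) = 2502389*(-1/1674880) + 1898229/(-125 + (289 - 5*1 - 476 + 85)/(-16)) = -2502389/1674880 + 1898229/(-125 - (289 - 5 - 476 + 85)/16) = -2502389/1674880 + 1898229/(-125 - 1/16*(-107)) = -2502389/1674880 + 1898229/(-125 + 107/16) = -2502389/1674880 + 1898229/(-1893/16) = -2502389/1674880 + 1898229*(-16/1893) = -2502389/1674880 - 10123888/631 = -16957876540899/1056849280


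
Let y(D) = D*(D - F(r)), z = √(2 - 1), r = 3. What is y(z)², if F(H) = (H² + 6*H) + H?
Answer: 841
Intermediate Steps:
F(H) = H² + 7*H
z = 1 (z = √1 = 1)
y(D) = D*(-30 + D) (y(D) = D*(D - 3*(7 + 3)) = D*(D - 3*10) = D*(D - 1*30) = D*(D - 30) = D*(-30 + D))
y(z)² = (1*(-30 + 1))² = (1*(-29))² = (-29)² = 841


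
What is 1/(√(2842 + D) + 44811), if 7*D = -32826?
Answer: 313677/14056192979 - 2*I*√22631/14056192979 ≈ 2.2316e-5 - 2.1405e-8*I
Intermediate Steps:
D = -32826/7 (D = (⅐)*(-32826) = -32826/7 ≈ -4689.4)
1/(√(2842 + D) + 44811) = 1/(√(2842 - 32826/7) + 44811) = 1/(√(-12932/7) + 44811) = 1/(2*I*√22631/7 + 44811) = 1/(44811 + 2*I*√22631/7)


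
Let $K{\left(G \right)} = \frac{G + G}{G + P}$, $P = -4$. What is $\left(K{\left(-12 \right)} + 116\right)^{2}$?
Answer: $\frac{55225}{4} \approx 13806.0$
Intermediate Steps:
$K{\left(G \right)} = \frac{2 G}{-4 + G}$ ($K{\left(G \right)} = \frac{G + G}{G - 4} = \frac{2 G}{-4 + G}$)
$\left(K{\left(-12 \right)} + 116\right)^{2} = \left(2 \left(-12\right) \frac{1}{-4 - 12} + 116\right)^{2} = \left(2 \left(-12\right) \frac{1}{-16} + 116\right)^{2} = \left(2 \left(-12\right) \left(- \frac{1}{16}\right) + 116\right)^{2} = \left(\frac{3}{2} + 116\right)^{2} = \left(\frac{235}{2}\right)^{2} = \frac{55225}{4}$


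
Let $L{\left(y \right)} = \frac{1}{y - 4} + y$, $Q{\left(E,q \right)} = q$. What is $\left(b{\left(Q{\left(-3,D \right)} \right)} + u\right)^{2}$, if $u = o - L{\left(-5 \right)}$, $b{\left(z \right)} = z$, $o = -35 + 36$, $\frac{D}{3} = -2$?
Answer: $\frac{1}{81} \approx 0.012346$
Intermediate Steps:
$D = -6$ ($D = 3 \left(-2\right) = -6$)
$o = 1$
$L{\left(y \right)} = y + \frac{1}{-4 + y}$ ($L{\left(y \right)} = \frac{1}{-4 + y} + y = y + \frac{1}{-4 + y}$)
$u = \frac{55}{9}$ ($u = 1 - \frac{1 + \left(-5\right)^{2} - -20}{-4 - 5} = 1 - \frac{1 + 25 + 20}{-9} = 1 - \left(- \frac{1}{9}\right) 46 = 1 - - \frac{46}{9} = 1 + \frac{46}{9} = \frac{55}{9} \approx 6.1111$)
$\left(b{\left(Q{\left(-3,D \right)} \right)} + u\right)^{2} = \left(-6 + \frac{55}{9}\right)^{2} = \left(\frac{1}{9}\right)^{2} = \frac{1}{81}$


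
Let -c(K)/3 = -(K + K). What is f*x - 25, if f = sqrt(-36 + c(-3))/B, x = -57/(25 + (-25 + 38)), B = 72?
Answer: -25 - I*sqrt(6)/16 ≈ -25.0 - 0.15309*I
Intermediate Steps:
x = -3/2 (x = -57/(25 + 13) = -57/38 = -57*1/38 = -3/2 ≈ -1.5000)
c(K) = 6*K (c(K) = -(-3)*(K + K) = -(-3)*2*K = -(-6)*K = 6*K)
f = I*sqrt(6)/24 (f = sqrt(-36 + 6*(-3))/72 = sqrt(-36 - 18)*(1/72) = sqrt(-54)*(1/72) = (3*I*sqrt(6))*(1/72) = I*sqrt(6)/24 ≈ 0.10206*I)
f*x - 25 = (I*sqrt(6)/24)*(-3/2) - 25 = -I*sqrt(6)/16 - 25 = -25 - I*sqrt(6)/16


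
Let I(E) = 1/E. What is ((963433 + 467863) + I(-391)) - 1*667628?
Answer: 298594187/391 ≈ 7.6367e+5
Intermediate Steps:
((963433 + 467863) + I(-391)) - 1*667628 = ((963433 + 467863) + 1/(-391)) - 1*667628 = (1431296 - 1/391) - 667628 = 559636735/391 - 667628 = 298594187/391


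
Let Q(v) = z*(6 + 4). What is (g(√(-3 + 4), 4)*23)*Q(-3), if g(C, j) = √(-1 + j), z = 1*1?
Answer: 230*√3 ≈ 398.37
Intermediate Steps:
z = 1
Q(v) = 10 (Q(v) = 1*(6 + 4) = 1*10 = 10)
(g(√(-3 + 4), 4)*23)*Q(-3) = (√(-1 + 4)*23)*10 = (√3*23)*10 = (23*√3)*10 = 230*√3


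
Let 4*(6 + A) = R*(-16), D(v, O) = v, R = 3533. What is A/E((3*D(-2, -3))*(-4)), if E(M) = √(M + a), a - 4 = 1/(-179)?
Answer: -14138*√896969/5011 ≈ -2672.1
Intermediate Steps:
a = 715/179 (a = 4 + 1/(-179) = 4 - 1/179 = 715/179 ≈ 3.9944)
E(M) = √(715/179 + M) (E(M) = √(M + 715/179) = √(715/179 + M))
A = -14138 (A = -6 + (3533*(-16))/4 = -6 + (¼)*(-56528) = -6 - 14132 = -14138)
A/E((3*D(-2, -3))*(-4)) = -14138*179/√(127985 + 32041*((3*(-2))*(-4))) = -14138*179/√(127985 + 32041*(-6*(-4))) = -14138*179/√(127985 + 32041*24) = -14138*179/√(127985 + 768984) = -14138*√896969/5011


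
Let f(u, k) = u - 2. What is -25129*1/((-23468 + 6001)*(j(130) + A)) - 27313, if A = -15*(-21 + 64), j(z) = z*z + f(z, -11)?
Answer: -7815938884364/286161861 ≈ -27313.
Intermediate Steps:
f(u, k) = -2 + u
j(z) = -2 + z + z² (j(z) = z*z + (-2 + z) = z² + (-2 + z) = -2 + z + z²)
A = -645 (A = -15*43 = -645)
-25129*1/((-23468 + 6001)*(j(130) + A)) - 27313 = -25129*1/((-23468 + 6001)*((-2 + 130 + 130²) - 645)) - 27313 = -25129*(-1/(17467*((-2 + 130 + 16900) - 645))) - 27313 = -25129*(-1/(17467*(17028 - 645))) - 27313 = -25129/((-17467*16383)) - 27313 = -25129/(-286161861) - 27313 = -25129*(-1/286161861) - 27313 = 25129/286161861 - 27313 = -7815938884364/286161861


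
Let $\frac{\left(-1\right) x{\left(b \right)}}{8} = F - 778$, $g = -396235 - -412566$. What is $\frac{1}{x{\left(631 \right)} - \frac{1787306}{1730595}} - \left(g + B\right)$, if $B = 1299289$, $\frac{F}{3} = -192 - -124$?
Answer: $- \frac{17884231757228085}{13593767014} \approx -1.3156 \cdot 10^{6}$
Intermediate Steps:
$F = -204$ ($F = 3 \left(-192 - -124\right) = 3 \left(-192 + 124\right) = 3 \left(-68\right) = -204$)
$g = 16331$ ($g = -396235 + 412566 = 16331$)
$x{\left(b \right)} = 7856$ ($x{\left(b \right)} = - 8 \left(-204 - 778\right) = \left(-8\right) \left(-982\right) = 7856$)
$\frac{1}{x{\left(631 \right)} - \frac{1787306}{1730595}} - \left(g + B\right) = \frac{1}{7856 - \frac{1787306}{1730595}} - \left(16331 + 1299289\right) = \frac{1}{7856 - \frac{1787306}{1730595}} - 1315620 = \frac{1}{\frac{13593767014}{1730595}} - 1315620 = \frac{1730595}{13593767014} - 1315620 = - \frac{17884231757228085}{13593767014}$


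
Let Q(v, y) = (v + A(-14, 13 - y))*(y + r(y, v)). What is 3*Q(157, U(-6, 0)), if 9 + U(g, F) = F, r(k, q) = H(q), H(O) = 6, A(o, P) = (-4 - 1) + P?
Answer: -1566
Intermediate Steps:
A(o, P) = -5 + P
r(k, q) = 6
U(g, F) = -9 + F
Q(v, y) = (6 + y)*(8 + v - y) (Q(v, y) = (v + (-5 + (13 - y)))*(y + 6) = (v + (8 - y))*(6 + y) = (8 + v - y)*(6 + y) = (6 + y)*(8 + v - y))
3*Q(157, U(-6, 0)) = 3*(48 - (-9 + 0)² + 2*(-9 + 0) + 6*157 + 157*(-9 + 0)) = 3*(48 - 1*(-9)² + 2*(-9) + 942 + 157*(-9)) = 3*(48 - 1*81 - 18 + 942 - 1413) = 3*(48 - 81 - 18 + 942 - 1413) = 3*(-522) = -1566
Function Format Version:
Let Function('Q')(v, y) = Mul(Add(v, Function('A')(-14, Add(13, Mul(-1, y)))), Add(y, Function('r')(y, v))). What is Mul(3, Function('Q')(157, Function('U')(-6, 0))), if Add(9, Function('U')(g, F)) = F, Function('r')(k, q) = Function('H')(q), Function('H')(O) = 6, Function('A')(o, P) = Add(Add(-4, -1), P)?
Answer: -1566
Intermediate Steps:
Function('A')(o, P) = Add(-5, P)
Function('r')(k, q) = 6
Function('U')(g, F) = Add(-9, F)
Function('Q')(v, y) = Mul(Add(6, y), Add(8, v, Mul(-1, y))) (Function('Q')(v, y) = Mul(Add(v, Add(-5, Add(13, Mul(-1, y)))), Add(y, 6)) = Mul(Add(v, Add(8, Mul(-1, y))), Add(6, y)) = Mul(Add(8, v, Mul(-1, y)), Add(6, y)) = Mul(Add(6, y), Add(8, v, Mul(-1, y))))
Mul(3, Function('Q')(157, Function('U')(-6, 0))) = Mul(3, Add(48, Mul(-1, Pow(Add(-9, 0), 2)), Mul(2, Add(-9, 0)), Mul(6, 157), Mul(157, Add(-9, 0)))) = Mul(3, Add(48, Mul(-1, Pow(-9, 2)), Mul(2, -9), 942, Mul(157, -9))) = Mul(3, Add(48, Mul(-1, 81), -18, 942, -1413)) = Mul(3, Add(48, -81, -18, 942, -1413)) = Mul(3, -522) = -1566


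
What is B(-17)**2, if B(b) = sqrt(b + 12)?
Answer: -5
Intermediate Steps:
B(b) = sqrt(12 + b)
B(-17)**2 = (sqrt(12 - 17))**2 = (sqrt(-5))**2 = (I*sqrt(5))**2 = -5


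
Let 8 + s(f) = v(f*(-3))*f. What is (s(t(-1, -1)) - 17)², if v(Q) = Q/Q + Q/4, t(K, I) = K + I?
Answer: 900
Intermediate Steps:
t(K, I) = I + K
v(Q) = 1 + Q/4 (v(Q) = 1 + Q*(¼) = 1 + Q/4)
s(f) = -8 + f*(1 - 3*f/4) (s(f) = -8 + (1 + (f*(-3))/4)*f = -8 + (1 + (-3*f)/4)*f = -8 + (1 - 3*f/4)*f = -8 + f*(1 - 3*f/4))
(s(t(-1, -1)) - 17)² = ((-8 + (-1 - 1)*(4 - 3*(-1 - 1))/4) - 17)² = ((-8 + (¼)*(-2)*(4 - 3*(-2))) - 17)² = ((-8 + (¼)*(-2)*(4 + 6)) - 17)² = ((-8 + (¼)*(-2)*10) - 17)² = ((-8 - 5) - 17)² = (-13 - 17)² = (-30)² = 900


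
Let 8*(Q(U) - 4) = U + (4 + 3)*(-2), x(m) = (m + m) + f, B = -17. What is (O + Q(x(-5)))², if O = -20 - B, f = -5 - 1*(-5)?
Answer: 4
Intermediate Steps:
f = 0 (f = -5 + 5 = 0)
x(m) = 2*m (x(m) = (m + m) + 0 = 2*m + 0 = 2*m)
Q(U) = 9/4 + U/8 (Q(U) = 4 + (U + (4 + 3)*(-2))/8 = 4 + (U + 7*(-2))/8 = 4 + (U - 14)/8 = 4 + (-14 + U)/8 = 4 + (-7/4 + U/8) = 9/4 + U/8)
O = -3 (O = -20 - 1*(-17) = -20 + 17 = -3)
(O + Q(x(-5)))² = (-3 + (9/4 + (2*(-5))/8))² = (-3 + (9/4 + (⅛)*(-10)))² = (-3 + (9/4 - 5/4))² = (-3 + 1)² = (-2)² = 4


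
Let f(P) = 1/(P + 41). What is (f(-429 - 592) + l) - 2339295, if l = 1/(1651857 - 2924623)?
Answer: -1458913819222173/623655340 ≈ -2.3393e+6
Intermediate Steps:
l = -1/1272766 (l = 1/(-1272766) = -1/1272766 ≈ -7.8569e-7)
f(P) = 1/(41 + P)
(f(-429 - 592) + l) - 2339295 = (1/(41 + (-429 - 592)) - 1/1272766) - 2339295 = (1/(41 - 1021) - 1/1272766) - 2339295 = (1/(-980) - 1/1272766) - 2339295 = (-1/980 - 1/1272766) - 2339295 = -636873/623655340 - 2339295 = -1458913819222173/623655340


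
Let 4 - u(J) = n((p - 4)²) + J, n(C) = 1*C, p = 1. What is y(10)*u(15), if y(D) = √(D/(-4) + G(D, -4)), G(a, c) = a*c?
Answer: -10*I*√170 ≈ -130.38*I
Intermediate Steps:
n(C) = C
u(J) = -5 - J (u(J) = 4 - ((1 - 4)² + J) = 4 - ((-3)² + J) = 4 - (9 + J) = 4 + (-9 - J) = -5 - J)
y(D) = √17*√(-D)/2 (y(D) = √(D/(-4) + D*(-4)) = √(D*(-¼) - 4*D) = √(-D/4 - 4*D) = √(-17*D/4) = √17*√(-D)/2)
y(10)*u(15) = (√17*√(-1*10)/2)*(-5 - 1*15) = (√17*√(-10)/2)*(-5 - 15) = (√17*(I*√10)/2)*(-20) = (I*√170/2)*(-20) = -10*I*√170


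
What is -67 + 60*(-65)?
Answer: -3967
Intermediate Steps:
-67 + 60*(-65) = -67 - 3900 = -3967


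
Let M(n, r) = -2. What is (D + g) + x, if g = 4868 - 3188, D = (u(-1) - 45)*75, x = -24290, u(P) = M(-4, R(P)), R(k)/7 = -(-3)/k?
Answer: -26135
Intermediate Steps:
R(k) = 21/k (R(k) = 7*(-(-3)/k) = 7*(3/k) = 21/k)
u(P) = -2
D = -3525 (D = (-2 - 45)*75 = -47*75 = -3525)
g = 1680
(D + g) + x = (-3525 + 1680) - 24290 = -1845 - 24290 = -26135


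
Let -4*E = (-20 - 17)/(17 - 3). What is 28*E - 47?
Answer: -57/2 ≈ -28.500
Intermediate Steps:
E = 37/56 (E = -(-20 - 17)/(4*(17 - 3)) = -(-37)/(4*14) = -1/4*(-37/14) = 37/56 ≈ 0.66071)
28*E - 47 = 28*(37/56) - 47 = 37/2 - 47 = -57/2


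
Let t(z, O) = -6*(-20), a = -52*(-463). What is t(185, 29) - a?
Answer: -23956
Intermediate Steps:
a = 24076
t(z, O) = 120
t(185, 29) - a = 120 - 1*24076 = 120 - 24076 = -23956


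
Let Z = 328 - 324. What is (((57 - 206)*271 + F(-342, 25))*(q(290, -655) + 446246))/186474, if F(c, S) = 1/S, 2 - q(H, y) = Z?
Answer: -75078619276/776975 ≈ -96629.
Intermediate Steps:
Z = 4
q(H, y) = -2 (q(H, y) = 2 - 1*4 = 2 - 4 = -2)
(((57 - 206)*271 + F(-342, 25))*(q(290, -655) + 446246))/186474 = (((57 - 206)*271 + 1/25)*(-2 + 446246))/186474 = ((-149*271 + 1/25)*446244)*(1/186474) = ((-40379 + 1/25)*446244)*(1/186474) = -1009474/25*446244*(1/186474) = -450471715656/25*1/186474 = -75078619276/776975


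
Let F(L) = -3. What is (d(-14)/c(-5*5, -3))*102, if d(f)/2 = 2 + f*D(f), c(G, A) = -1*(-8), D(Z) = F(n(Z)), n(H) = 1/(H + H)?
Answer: 1122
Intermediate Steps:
n(H) = 1/(2*H)
D(Z) = -3
c(G, A) = 8
d(f) = 4 - 6*f (d(f) = 2*(2 + f*(-3)) = 2*(2 - 3*f) = 4 - 6*f)
(d(-14)/c(-5*5, -3))*102 = ((4 - 6*(-14))/8)*102 = ((4 + 84)*(⅛))*102 = (88*(⅛))*102 = 11*102 = 1122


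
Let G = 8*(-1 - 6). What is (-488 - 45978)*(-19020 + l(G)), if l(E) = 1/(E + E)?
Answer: 7070269879/8 ≈ 8.8378e+8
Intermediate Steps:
G = -56 (G = 8*(-7) = -56)
l(E) = 1/(2*E)
(-488 - 45978)*(-19020 + l(G)) = (-488 - 45978)*(-19020 + (1/2)/(-56)) = -46466*(-19020 + (1/2)*(-1/56)) = -46466*(-19020 - 1/112) = -46466*(-2130241/112) = 7070269879/8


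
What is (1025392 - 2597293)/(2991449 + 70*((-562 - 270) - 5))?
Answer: -1571901/2932859 ≈ -0.53596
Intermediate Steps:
(1025392 - 2597293)/(2991449 + 70*((-562 - 270) - 5)) = -1571901/(2991449 + 70*(-832 - 5)) = -1571901/(2991449 + 70*(-837)) = -1571901/(2991449 - 58590) = -1571901/2932859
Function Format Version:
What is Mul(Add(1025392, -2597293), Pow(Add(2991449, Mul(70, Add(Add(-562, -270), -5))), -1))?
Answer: Rational(-1571901, 2932859) ≈ -0.53596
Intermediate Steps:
Mul(Add(1025392, -2597293), Pow(Add(2991449, Mul(70, Add(Add(-562, -270), -5))), -1)) = Mul(-1571901, Pow(Add(2991449, Mul(70, Add(-832, -5))), -1)) = Mul(-1571901, Pow(Add(2991449, Mul(70, -837)), -1)) = Mul(-1571901, Pow(Add(2991449, -58590), -1)) = Mul(-1571901, Pow(2932859, -1)) = Mul(-1571901, Rational(1, 2932859)) = Rational(-1571901, 2932859)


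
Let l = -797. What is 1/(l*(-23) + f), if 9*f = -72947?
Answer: 9/92032 ≈ 9.7792e-5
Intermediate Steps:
f = -72947/9 (f = (⅑)*(-72947) = -72947/9 ≈ -8105.2)
1/(l*(-23) + f) = 1/(-797*(-23) - 72947/9) = 1/(18331 - 72947/9) = 1/(92032/9) = 9/92032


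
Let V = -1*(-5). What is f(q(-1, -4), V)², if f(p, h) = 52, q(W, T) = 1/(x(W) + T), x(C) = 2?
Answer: 2704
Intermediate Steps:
q(W, T) = 1/(2 + T)
V = 5
f(q(-1, -4), V)² = 52² = 2704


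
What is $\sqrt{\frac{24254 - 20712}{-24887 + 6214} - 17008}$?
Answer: $\frac{39 i \sqrt{3899034438}}{18673} \approx 130.42 i$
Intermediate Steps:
$\sqrt{\frac{24254 - 20712}{-24887 + 6214} - 17008} = \sqrt{\frac{3542}{-18673} - 17008} = \sqrt{3542 \left(- \frac{1}{18673}\right) - 17008} = \sqrt{- \frac{3542}{18673} - 17008} = \sqrt{- \frac{317593926}{18673}} = \frac{39 i \sqrt{3899034438}}{18673}$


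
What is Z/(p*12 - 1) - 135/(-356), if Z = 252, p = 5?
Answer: 97677/21004 ≈ 4.6504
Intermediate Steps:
Z/(p*12 - 1) - 135/(-356) = 252/(5*12 - 1) - 135/(-356) = 252/(60 - 1) - 135*(-1/356) = 252/59 + 135/356 = 97677/21004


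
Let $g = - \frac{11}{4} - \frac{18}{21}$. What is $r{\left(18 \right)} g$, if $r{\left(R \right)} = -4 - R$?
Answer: $\frac{1111}{14} \approx 79.357$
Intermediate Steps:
$g = - \frac{101}{28}$ ($g = \left(-11\right) \frac{1}{4} - \frac{6}{7} = - \frac{11}{4} - \frac{6}{7} = - \frac{101}{28} \approx -3.6071$)
$r{\left(18 \right)} g = \left(-4 - 18\right) \left(- \frac{101}{28}\right) = \left(-22\right) \left(- \frac{101}{28}\right) = \frac{1111}{14}$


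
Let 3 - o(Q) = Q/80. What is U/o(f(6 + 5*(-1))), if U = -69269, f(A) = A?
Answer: -5541520/239 ≈ -23186.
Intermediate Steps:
o(Q) = 3 - Q/80
U/o(f(6 + 5*(-1))) = -69269/(3 - (6 + 5*(-1))/80) = -69269/(3 - (6 - 5)/80) = -69269/(3 - 1/80*1) = -69269/(3 - 1/80) = -69269/239/80 = -69269*80/239 = -5541520/239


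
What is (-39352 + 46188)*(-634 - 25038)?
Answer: -175493792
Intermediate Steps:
(-39352 + 46188)*(-634 - 25038) = 6836*(-25672) = -175493792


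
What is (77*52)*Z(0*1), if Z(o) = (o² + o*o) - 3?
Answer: -12012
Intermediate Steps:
Z(o) = -3 + 2*o² (Z(o) = (o² + o²) - 3 = 2*o² - 3 = -3 + 2*o²)
(77*52)*Z(0*1) = (77*52)*(-3 + 2*(0*1)²) = 4004*(-3 + 2*0²) = 4004*(-3 + 2*0) = 4004*(-3 + 0) = 4004*(-3) = -12012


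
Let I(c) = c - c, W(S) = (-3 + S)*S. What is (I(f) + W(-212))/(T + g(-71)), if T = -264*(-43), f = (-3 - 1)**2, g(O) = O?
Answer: 45580/11281 ≈ 4.0404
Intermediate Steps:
f = 16 (f = (-4)**2 = 16)
W(S) = S*(-3 + S)
I(c) = 0
T = 11352
(I(f) + W(-212))/(T + g(-71)) = (0 - 212*(-3 - 212))/(11352 - 71) = (0 - 212*(-215))/11281 = (0 + 45580)*(1/11281) = 45580*(1/11281) = 45580/11281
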